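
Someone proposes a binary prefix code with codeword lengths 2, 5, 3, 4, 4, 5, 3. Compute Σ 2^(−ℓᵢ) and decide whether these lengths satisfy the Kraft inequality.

With common denominator 2^5 = 32: Σ 2^(−ℓᵢ) = 8/32 + 1/32 + 4/32 + 2/32 + 2/32 + 1/32 + 4/32 = 22/32 = 0.6875.
Kraft's inequality requires Σ ≤ 1; here Σ = 0.6875 ≤ 1, so such a prefix code exists.

0.6875; yes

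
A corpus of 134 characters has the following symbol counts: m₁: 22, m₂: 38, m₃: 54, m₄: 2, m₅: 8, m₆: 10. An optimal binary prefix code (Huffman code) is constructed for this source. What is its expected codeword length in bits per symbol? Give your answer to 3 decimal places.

Probabilities are the counts divided by 134.
Repeatedly combine the two least-probable nodes; the expected code length is the sum of the merged weights.
merge 1/67 + 4/67 → 5/67
merge 5/67 + 5/67 → 10/67
merge 10/67 + 11/67 → 21/67
merge 19/67 + 21/67 → 40/67
merge 27/67 + 40/67 → 1
L = 5/67 + 10/67 + 21/67 + 40/67 + 1 = 143/67 ≈ 2.134 bits/symbol.

2.134 bits/symbol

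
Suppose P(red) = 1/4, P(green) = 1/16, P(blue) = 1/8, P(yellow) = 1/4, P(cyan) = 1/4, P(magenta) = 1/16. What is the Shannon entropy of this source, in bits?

2.375 bits

Each probability is a power of 1/2, so log₂(1/p) is an integer.
H = Σ p·log₂(1/p) = 1/4·2 + 1/16·4 + 1/8·3 + 1/4·2 + 1/4·2 + 1/16·4 = 2.375 bits.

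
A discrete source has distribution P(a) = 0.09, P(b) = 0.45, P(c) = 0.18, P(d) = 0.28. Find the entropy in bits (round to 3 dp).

H = −Σ pᵢ log₂ pᵢ.
−0.09·log₂(0.09) = 0.3127
−0.45·log₂(0.45) = 0.5184
−0.18·log₂(0.18) = 0.4453
−0.28·log₂(0.28) = 0.5142
Sum ≈ 1.7906 → 1.791 bits.

1.791 bits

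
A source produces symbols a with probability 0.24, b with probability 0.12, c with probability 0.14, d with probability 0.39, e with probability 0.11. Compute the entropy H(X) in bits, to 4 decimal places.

2.1384 bits

H = −Σ pᵢ log₂ pᵢ.
−0.24·log₂(0.24) = 0.4941
−0.12·log₂(0.12) = 0.3671
−0.14·log₂(0.14) = 0.3971
−0.39·log₂(0.39) = 0.5298
−0.11·log₂(0.11) = 0.3503
Sum ≈ 2.1384 → 2.1384 bits.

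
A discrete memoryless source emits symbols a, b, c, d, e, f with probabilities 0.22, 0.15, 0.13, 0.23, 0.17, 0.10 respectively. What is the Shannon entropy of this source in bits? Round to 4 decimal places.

H = −Σ pᵢ log₂ pᵢ.
−0.22·log₂(0.22) = 0.4806
−0.15·log₂(0.15) = 0.4105
−0.13·log₂(0.13) = 0.3826
−0.23·log₂(0.23) = 0.4877
−0.17·log₂(0.17) = 0.4346
−0.10·log₂(0.10) = 0.3322
Sum ≈ 2.5282 → 2.5282 bits.

2.5282 bits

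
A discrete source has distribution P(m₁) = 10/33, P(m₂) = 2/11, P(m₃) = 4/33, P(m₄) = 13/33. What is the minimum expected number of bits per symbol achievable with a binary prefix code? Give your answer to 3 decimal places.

Repeatedly combine the two least-probable nodes; the expected code length is the sum of the merged weights.
merge 4/33 + 2/11 → 10/33
merge 10/33 + 10/33 → 20/33
merge 13/33 + 20/33 → 1
L = 10/33 + 20/33 + 1 = 21/11 ≈ 1.909 bits/symbol.

1.909 bits/symbol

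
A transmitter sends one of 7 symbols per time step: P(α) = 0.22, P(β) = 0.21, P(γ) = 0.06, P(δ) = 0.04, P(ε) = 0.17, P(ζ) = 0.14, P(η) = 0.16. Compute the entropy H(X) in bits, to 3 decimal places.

H = −Σ pᵢ log₂ pᵢ.
−0.22·log₂(0.22) = 0.4806
−0.21·log₂(0.21) = 0.4728
−0.06·log₂(0.06) = 0.2435
−0.04·log₂(0.04) = 0.1858
−0.17·log₂(0.17) = 0.4346
−0.14·log₂(0.14) = 0.3971
−0.16·log₂(0.16) = 0.4230
Sum ≈ 2.6374 → 2.637 bits.

2.637 bits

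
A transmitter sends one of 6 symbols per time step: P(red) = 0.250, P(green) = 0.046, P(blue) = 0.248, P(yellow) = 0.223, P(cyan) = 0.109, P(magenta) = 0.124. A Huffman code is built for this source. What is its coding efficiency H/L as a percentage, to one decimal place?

Entropy H = −Σ p log₂ p ≈ 2.4080 bits.
Huffman merges: 23/500+109/1000→31/200; 31/250+31/200→279/1000; 223/1000+31/125→471/1000; 1/4+279/1000→529/1000; 471/1000+529/1000→1. L = 1217/500 ≈ 2.4340.
Efficiency = H/L = 2.4080/2.4340 = 98.9%.

98.9%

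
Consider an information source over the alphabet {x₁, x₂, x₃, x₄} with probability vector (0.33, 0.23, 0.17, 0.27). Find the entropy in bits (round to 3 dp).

H = −Σ pᵢ log₂ pᵢ.
−0.33·log₂(0.33) = 0.5278
−0.23·log₂(0.23) = 0.4877
−0.17·log₂(0.17) = 0.4346
−0.27·log₂(0.27) = 0.5100
Sum ≈ 1.9601 → 1.960 bits.

1.960 bits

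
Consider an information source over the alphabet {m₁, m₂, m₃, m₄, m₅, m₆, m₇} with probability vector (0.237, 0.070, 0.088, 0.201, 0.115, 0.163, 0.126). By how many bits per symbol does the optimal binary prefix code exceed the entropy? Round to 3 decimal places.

0.023 bits

Entropy H = −Σ p log₂ p ≈ 2.6966 bits.
Huffman merges: 7/100+11/125→79/500; 23/200+63/500→241/1000; 79/500+163/1000→321/1000; 201/1000+237/1000→219/500; 241/1000+321/1000→281/500; 219/500+281/500→1. L = 68/25 ≈ 2.7200.
L − H = 2.7200 − 2.6966 = 0.023 bits.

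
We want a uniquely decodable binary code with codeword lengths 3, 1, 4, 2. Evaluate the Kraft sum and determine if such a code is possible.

With common denominator 2^4 = 16: Σ 2^(−ℓᵢ) = 2/16 + 8/16 + 1/16 + 4/16 = 15/16 = 0.9375.
Kraft's inequality requires Σ ≤ 1; here Σ = 0.9375 ≤ 1, so such a prefix code exists.

0.9375; yes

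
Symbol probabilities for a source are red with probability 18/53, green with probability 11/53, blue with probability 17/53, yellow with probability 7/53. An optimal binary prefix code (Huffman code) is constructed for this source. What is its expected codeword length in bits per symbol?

Repeatedly combine the two least-probable nodes; the expected code length is the sum of the merged weights.
merge 7/53 + 11/53 → 18/53
merge 17/53 + 18/53 → 35/53
merge 18/53 + 35/53 → 1
L = 18/53 + 35/53 + 1 = 2 bits/symbol.

2 bits/symbol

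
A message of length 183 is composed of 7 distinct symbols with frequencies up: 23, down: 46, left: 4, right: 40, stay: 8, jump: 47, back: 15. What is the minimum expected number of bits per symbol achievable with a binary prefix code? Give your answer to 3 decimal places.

2.486 bits/symbol

Probabilities are the counts divided by 183.
Repeatedly combine the two least-probable nodes; the expected code length is the sum of the merged weights.
merge 4/183 + 8/183 → 4/61
merge 4/61 + 5/61 → 9/61
merge 23/183 + 9/61 → 50/183
merge 40/183 + 46/183 → 86/183
merge 47/183 + 50/183 → 97/183
merge 86/183 + 97/183 → 1
L = 4/61 + 9/61 + 50/183 + 86/183 + 97/183 + 1 = 455/183 ≈ 2.486 bits/symbol.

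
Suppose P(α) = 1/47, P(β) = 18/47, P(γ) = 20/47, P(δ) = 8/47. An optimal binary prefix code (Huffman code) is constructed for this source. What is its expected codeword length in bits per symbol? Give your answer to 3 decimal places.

Repeatedly combine the two least-probable nodes; the expected code length is the sum of the merged weights.
merge 1/47 + 8/47 → 9/47
merge 9/47 + 18/47 → 27/47
merge 20/47 + 27/47 → 1
L = 9/47 + 27/47 + 1 = 83/47 ≈ 1.766 bits/symbol.

1.766 bits/symbol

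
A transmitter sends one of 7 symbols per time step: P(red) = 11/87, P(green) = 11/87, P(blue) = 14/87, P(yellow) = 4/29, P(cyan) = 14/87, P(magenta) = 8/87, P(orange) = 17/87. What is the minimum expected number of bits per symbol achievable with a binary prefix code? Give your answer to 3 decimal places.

2.805 bits/symbol

Repeatedly combine the two least-probable nodes; the expected code length is the sum of the merged weights.
merge 8/87 + 11/87 → 19/87
merge 11/87 + 4/29 → 23/87
merge 14/87 + 14/87 → 28/87
merge 17/87 + 19/87 → 12/29
merge 23/87 + 28/87 → 17/29
merge 12/29 + 17/29 → 1
L = 19/87 + 23/87 + 28/87 + 12/29 + 17/29 + 1 = 244/87 ≈ 2.805 bits/symbol.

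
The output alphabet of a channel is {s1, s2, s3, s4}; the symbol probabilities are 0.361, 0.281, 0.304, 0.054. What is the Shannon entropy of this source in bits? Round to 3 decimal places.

H = −Σ pᵢ log₂ pᵢ.
−0.361·log₂(0.361) = 0.5306
−0.281·log₂(0.281) = 0.5146
−0.304·log₂(0.304) = 0.5222
−0.054·log₂(0.054) = 0.2274
Sum ≈ 1.7949 → 1.795 bits.

1.795 bits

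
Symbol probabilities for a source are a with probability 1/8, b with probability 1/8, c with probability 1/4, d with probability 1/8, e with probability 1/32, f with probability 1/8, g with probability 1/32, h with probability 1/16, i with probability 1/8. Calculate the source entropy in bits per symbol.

Each probability is a power of 1/2, so log₂(1/p) is an integer.
H = Σ p·log₂(1/p) = 1/8·3 + 1/8·3 + 1/4·2 + 1/8·3 + 1/32·5 + 1/8·3 + 1/32·5 + 1/16·4 + 1/8·3 = 2.9375 bits.

2.9375 bits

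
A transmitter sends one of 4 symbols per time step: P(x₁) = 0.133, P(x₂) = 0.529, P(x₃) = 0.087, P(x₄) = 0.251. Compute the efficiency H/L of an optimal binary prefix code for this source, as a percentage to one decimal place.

Entropy H = −Σ p log₂ p ≈ 1.6801 bits.
Huffman merges: 87/1000+133/1000→11/50; 11/50+251/1000→471/1000; 471/1000+529/1000→1. L = 1691/1000 ≈ 1.6910.
Efficiency = H/L = 1.6801/1.6910 = 99.4%.

99.4%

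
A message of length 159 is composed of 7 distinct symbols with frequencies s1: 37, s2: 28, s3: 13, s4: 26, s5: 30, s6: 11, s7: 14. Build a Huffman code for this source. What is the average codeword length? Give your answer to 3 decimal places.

Probabilities are the counts divided by 159.
Repeatedly combine the two least-probable nodes; the expected code length is the sum of the merged weights.
merge 11/159 + 13/159 → 8/53
merge 14/159 + 8/53 → 38/159
merge 26/159 + 28/159 → 18/53
merge 10/53 + 37/159 → 67/159
merge 38/159 + 18/53 → 92/159
merge 67/159 + 92/159 → 1
L = 8/53 + 38/159 + 18/53 + 67/159 + 92/159 + 1 = 434/159 ≈ 2.730 bits/symbol.

2.730 bits/symbol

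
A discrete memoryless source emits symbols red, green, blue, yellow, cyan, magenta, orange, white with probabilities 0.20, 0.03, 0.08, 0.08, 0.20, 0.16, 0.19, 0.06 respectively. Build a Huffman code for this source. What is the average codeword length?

2.85 bits/symbol

Repeatedly combine the two least-probable nodes; the expected code length is the sum of the merged weights.
merge 3/100 + 3/50 → 9/100
merge 2/25 + 2/25 → 4/25
merge 9/100 + 4/25 → 1/4
merge 4/25 + 19/100 → 7/20
merge 1/5 + 1/5 → 2/5
merge 1/4 + 7/20 → 3/5
merge 2/5 + 3/5 → 1
L = 9/100 + 4/25 + 1/4 + 7/20 + 2/5 + 3/5 + 1 = 57/20 = 2.85 bits/symbol.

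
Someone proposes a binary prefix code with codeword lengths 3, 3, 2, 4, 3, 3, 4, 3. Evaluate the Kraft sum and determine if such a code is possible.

With common denominator 2^4 = 16: Σ 2^(−ℓᵢ) = 2/16 + 2/16 + 4/16 + 1/16 + 2/16 + 2/16 + 1/16 + 2/16 = 16/16 = 1.
Kraft's inequality requires Σ ≤ 1; here Σ = 1 ≤ 1, so such a prefix code exists.

1; yes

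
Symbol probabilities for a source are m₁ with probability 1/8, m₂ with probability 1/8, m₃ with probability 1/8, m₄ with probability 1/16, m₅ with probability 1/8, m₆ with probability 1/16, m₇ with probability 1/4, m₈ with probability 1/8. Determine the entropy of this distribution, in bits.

2.875 bits

Each probability is a power of 1/2, so log₂(1/p) is an integer.
H = Σ p·log₂(1/p) = 1/8·3 + 1/8·3 + 1/8·3 + 1/16·4 + 1/8·3 + 1/16·4 + 1/4·2 + 1/8·3 = 2.875 bits.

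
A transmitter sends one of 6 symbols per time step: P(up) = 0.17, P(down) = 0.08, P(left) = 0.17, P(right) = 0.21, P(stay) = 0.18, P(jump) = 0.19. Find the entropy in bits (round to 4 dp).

2.5340 bits

H = −Σ pᵢ log₂ pᵢ.
−0.17·log₂(0.17) = 0.4346
−0.08·log₂(0.08) = 0.2915
−0.17·log₂(0.17) = 0.4346
−0.21·log₂(0.21) = 0.4728
−0.18·log₂(0.18) = 0.4453
−0.19·log₂(0.19) = 0.4552
Sum ≈ 2.5340 → 2.5340 bits.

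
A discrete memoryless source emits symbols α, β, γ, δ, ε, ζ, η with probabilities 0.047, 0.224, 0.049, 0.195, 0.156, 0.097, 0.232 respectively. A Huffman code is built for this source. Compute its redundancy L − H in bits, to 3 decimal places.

Entropy H = −Σ p log₂ p ≈ 2.5976 bits.
Huffman merges: 47/1000+49/1000→12/125; 12/125+97/1000→193/1000; 39/250+193/1000→349/1000; 39/200+28/125→419/1000; 29/125+349/1000→581/1000; 419/1000+581/1000→1. L = 1319/500 ≈ 2.6380.
L − H = 2.6380 − 2.5976 = 0.040 bits.

0.040 bits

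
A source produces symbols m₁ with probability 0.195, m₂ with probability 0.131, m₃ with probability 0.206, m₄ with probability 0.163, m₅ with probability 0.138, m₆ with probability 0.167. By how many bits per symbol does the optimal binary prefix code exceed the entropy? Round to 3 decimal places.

0.033 bits

Entropy H = −Σ p log₂ p ≈ 2.5657 bits.
Huffman merges: 131/1000+69/500→269/1000; 163/1000+167/1000→33/100; 39/200+103/500→401/1000; 269/1000+33/100→599/1000; 401/1000+599/1000→1. L = 2599/1000 ≈ 2.5990.
L − H = 2.5990 − 2.5657 = 0.033 bits.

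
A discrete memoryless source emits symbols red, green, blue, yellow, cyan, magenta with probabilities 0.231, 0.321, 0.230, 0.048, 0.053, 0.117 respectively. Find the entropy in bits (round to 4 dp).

H = −Σ pᵢ log₂ pᵢ.
−0.231·log₂(0.231) = 0.4883
−0.321·log₂(0.321) = 0.5262
−0.230·log₂(0.230) = 0.4877
−0.048·log₂(0.048) = 0.2103
−0.053·log₂(0.053) = 0.2246
−0.117·log₂(0.117) = 0.3622
Sum ≈ 2.2993 → 2.2993 bits.

2.2993 bits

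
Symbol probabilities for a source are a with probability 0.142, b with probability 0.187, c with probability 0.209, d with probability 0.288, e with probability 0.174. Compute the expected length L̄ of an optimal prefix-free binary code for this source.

Repeatedly combine the two least-probable nodes; the expected code length is the sum of the merged weights.
merge 71/500 + 87/500 → 79/250
merge 187/1000 + 209/1000 → 99/250
merge 36/125 + 79/250 → 151/250
merge 99/250 + 151/250 → 1
L = 79/250 + 99/250 + 151/250 + 1 = 579/250 = 2.316 bits/symbol.

2.316 bits/symbol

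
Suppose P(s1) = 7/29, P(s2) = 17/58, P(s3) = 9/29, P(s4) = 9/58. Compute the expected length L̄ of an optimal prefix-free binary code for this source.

2 bits/symbol

Repeatedly combine the two least-probable nodes; the expected code length is the sum of the merged weights.
merge 9/58 + 7/29 → 23/58
merge 17/58 + 9/29 → 35/58
merge 23/58 + 35/58 → 1
L = 23/58 + 35/58 + 1 = 2 bits/symbol.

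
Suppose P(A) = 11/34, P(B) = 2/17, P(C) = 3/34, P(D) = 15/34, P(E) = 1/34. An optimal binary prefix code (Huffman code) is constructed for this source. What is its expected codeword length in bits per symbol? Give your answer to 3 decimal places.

Repeatedly combine the two least-probable nodes; the expected code length is the sum of the merged weights.
merge 1/34 + 3/34 → 2/17
merge 2/17 + 2/17 → 4/17
merge 4/17 + 11/34 → 19/34
merge 15/34 + 19/34 → 1
L = 2/17 + 4/17 + 19/34 + 1 = 65/34 ≈ 1.912 bits/symbol.

1.912 bits/symbol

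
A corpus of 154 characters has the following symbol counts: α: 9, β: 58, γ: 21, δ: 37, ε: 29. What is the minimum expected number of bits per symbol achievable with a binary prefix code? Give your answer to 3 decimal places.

Probabilities are the counts divided by 154.
Repeatedly combine the two least-probable nodes; the expected code length is the sum of the merged weights.
merge 9/154 + 3/22 → 15/77
merge 29/154 + 15/77 → 59/154
merge 37/154 + 29/77 → 95/154
merge 59/154 + 95/154 → 1
L = 15/77 + 59/154 + 95/154 + 1 = 169/77 ≈ 2.195 bits/symbol.

2.195 bits/symbol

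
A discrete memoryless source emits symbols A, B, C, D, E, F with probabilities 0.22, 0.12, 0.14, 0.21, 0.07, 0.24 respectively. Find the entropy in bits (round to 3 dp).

2.480 bits

H = −Σ pᵢ log₂ pᵢ.
−0.22·log₂(0.22) = 0.4806
−0.12·log₂(0.12) = 0.3671
−0.14·log₂(0.14) = 0.3971
−0.21·log₂(0.21) = 0.4728
−0.07·log₂(0.07) = 0.2686
−0.24·log₂(0.24) = 0.4941
Sum ≈ 2.4803 → 2.480 bits.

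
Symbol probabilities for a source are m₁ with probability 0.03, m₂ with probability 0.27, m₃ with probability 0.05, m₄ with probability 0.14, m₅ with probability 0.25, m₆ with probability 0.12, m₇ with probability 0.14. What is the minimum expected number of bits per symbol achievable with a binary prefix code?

2.56 bits/symbol

Repeatedly combine the two least-probable nodes; the expected code length is the sum of the merged weights.
merge 3/100 + 1/20 → 2/25
merge 2/25 + 3/25 → 1/5
merge 7/50 + 7/50 → 7/25
merge 1/5 + 1/4 → 9/20
merge 27/100 + 7/25 → 11/20
merge 9/20 + 11/20 → 1
L = 2/25 + 1/5 + 7/25 + 9/20 + 11/20 + 1 = 64/25 = 2.56 bits/symbol.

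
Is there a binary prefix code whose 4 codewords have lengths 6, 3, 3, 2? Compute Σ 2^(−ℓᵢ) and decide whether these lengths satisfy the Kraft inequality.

With common denominator 2^6 = 64: Σ 2^(−ℓᵢ) = 1/64 + 8/64 + 8/64 + 16/64 = 33/64 = 0.515625.
Kraft's inequality requires Σ ≤ 1; here Σ = 0.515625 ≤ 1, so such a prefix code exists.

0.515625; yes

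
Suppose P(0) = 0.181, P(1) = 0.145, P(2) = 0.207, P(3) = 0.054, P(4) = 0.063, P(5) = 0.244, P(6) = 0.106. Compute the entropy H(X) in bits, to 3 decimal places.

H = −Σ pᵢ log₂ pᵢ.
−0.181·log₂(0.181) = 0.4463
−0.145·log₂(0.145) = 0.4040
−0.207·log₂(0.207) = 0.4704
−0.054·log₂(0.054) = 0.2274
−0.063·log₂(0.063) = 0.2513
−0.244·log₂(0.244) = 0.4966
−0.106·log₂(0.106) = 0.3432
Sum ≈ 2.6391 → 2.639 bits.

2.639 bits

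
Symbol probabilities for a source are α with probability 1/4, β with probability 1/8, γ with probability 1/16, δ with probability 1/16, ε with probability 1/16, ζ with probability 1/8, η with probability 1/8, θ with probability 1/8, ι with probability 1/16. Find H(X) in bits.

Each probability is a power of 1/2, so log₂(1/p) is an integer.
H = Σ p·log₂(1/p) = 1/4·2 + 1/8·3 + 1/16·4 + 1/16·4 + 1/16·4 + 1/8·3 + 1/8·3 + 1/8·3 + 1/16·4 = 3 bits.

3 bits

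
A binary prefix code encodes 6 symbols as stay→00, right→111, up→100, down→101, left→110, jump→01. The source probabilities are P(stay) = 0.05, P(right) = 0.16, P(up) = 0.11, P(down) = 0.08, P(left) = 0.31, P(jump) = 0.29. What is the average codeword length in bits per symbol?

2.66 bits/symbol

L̄ = Σ pᵢ·ℓᵢ = 0.05·2 + 0.16·3 + 0.11·3 + 0.08·3 + 0.31·3 + 0.29·2 = 2.66 bits/symbol.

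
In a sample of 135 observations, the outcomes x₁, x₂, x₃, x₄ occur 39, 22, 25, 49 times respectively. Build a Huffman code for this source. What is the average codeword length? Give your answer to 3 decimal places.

1.985 bits/symbol

Probabilities are the counts divided by 135.
Repeatedly combine the two least-probable nodes; the expected code length is the sum of the merged weights.
merge 22/135 + 5/27 → 47/135
merge 13/45 + 47/135 → 86/135
merge 49/135 + 86/135 → 1
L = 47/135 + 86/135 + 1 = 268/135 ≈ 1.985 bits/symbol.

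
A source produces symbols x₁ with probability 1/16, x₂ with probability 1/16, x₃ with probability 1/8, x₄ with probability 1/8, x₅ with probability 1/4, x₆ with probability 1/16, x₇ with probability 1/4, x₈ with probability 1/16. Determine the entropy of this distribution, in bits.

2.75 bits

Each probability is a power of 1/2, so log₂(1/p) is an integer.
H = Σ p·log₂(1/p) = 1/16·4 + 1/16·4 + 1/8·3 + 1/8·3 + 1/4·2 + 1/16·4 + 1/4·2 + 1/16·4 = 2.75 bits.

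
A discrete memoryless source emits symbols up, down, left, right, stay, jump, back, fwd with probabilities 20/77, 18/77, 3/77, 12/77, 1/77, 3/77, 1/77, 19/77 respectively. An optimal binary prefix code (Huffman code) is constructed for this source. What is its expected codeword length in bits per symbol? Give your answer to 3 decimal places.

Repeatedly combine the two least-probable nodes; the expected code length is the sum of the merged weights.
merge 1/77 + 1/77 → 2/77
merge 2/77 + 3/77 → 5/77
merge 3/77 + 5/77 → 8/77
merge 8/77 + 12/77 → 20/77
merge 18/77 + 19/77 → 37/77
merge 20/77 + 20/77 → 40/77
merge 37/77 + 40/77 → 1
L = 2/77 + 5/77 + 8/77 + 20/77 + 37/77 + 40/77 + 1 = 27/11 ≈ 2.455 bits/symbol.

2.455 bits/symbol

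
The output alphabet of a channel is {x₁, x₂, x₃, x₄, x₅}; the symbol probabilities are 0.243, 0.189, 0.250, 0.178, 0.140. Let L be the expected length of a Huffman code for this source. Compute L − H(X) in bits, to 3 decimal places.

Entropy H = −Σ p log₂ p ≈ 2.2906 bits.
Huffman merges: 7/50+89/500→159/500; 189/1000+243/1000→54/125; 1/4+159/500→71/125; 54/125+71/125→1. L = 1159/500 ≈ 2.3180.
L − H = 2.3180 − 2.2906 = 0.027 bits.

0.027 bits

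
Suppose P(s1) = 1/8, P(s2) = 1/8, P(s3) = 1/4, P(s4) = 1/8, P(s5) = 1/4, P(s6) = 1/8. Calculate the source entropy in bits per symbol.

2.5 bits

Each probability is a power of 1/2, so log₂(1/p) is an integer.
H = Σ p·log₂(1/p) = 1/8·3 + 1/8·3 + 1/4·2 + 1/8·3 + 1/4·2 + 1/8·3 = 2.5 bits.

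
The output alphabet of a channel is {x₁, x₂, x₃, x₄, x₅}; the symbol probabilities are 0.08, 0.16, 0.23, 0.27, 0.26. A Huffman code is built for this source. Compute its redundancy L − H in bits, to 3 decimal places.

0.022 bits

Entropy H = −Σ p log₂ p ≈ 2.2175 bits.
Huffman merges: 2/25+4/25→6/25; 23/100+6/25→47/100; 13/50+27/100→53/100; 47/100+53/100→1. L = 56/25 ≈ 2.2400.
L − H = 2.2400 − 2.2175 = 0.022 bits.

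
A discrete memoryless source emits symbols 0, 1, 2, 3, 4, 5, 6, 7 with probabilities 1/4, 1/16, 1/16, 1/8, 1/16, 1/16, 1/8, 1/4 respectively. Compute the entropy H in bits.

2.75 bits

Each probability is a power of 1/2, so log₂(1/p) is an integer.
H = Σ p·log₂(1/p) = 1/4·2 + 1/16·4 + 1/16·4 + 1/8·3 + 1/16·4 + 1/16·4 + 1/8·3 + 1/4·2 = 2.75 bits.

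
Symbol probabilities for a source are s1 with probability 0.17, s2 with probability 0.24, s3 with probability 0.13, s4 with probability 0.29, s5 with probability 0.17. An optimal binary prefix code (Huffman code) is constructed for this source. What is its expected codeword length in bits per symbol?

2.3 bits/symbol

Repeatedly combine the two least-probable nodes; the expected code length is the sum of the merged weights.
merge 13/100 + 17/100 → 3/10
merge 17/100 + 6/25 → 41/100
merge 29/100 + 3/10 → 59/100
merge 41/100 + 59/100 → 1
L = 3/10 + 41/100 + 59/100 + 1 = 23/10 = 2.3 bits/symbol.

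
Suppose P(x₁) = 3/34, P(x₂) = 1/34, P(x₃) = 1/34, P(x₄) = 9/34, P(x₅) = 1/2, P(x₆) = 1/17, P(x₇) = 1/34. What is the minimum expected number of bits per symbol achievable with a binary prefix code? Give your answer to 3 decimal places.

2.029 bits/symbol

Repeatedly combine the two least-probable nodes; the expected code length is the sum of the merged weights.
merge 1/34 + 1/34 → 1/17
merge 1/34 + 1/17 → 3/34
merge 1/17 + 3/34 → 5/34
merge 3/34 + 5/34 → 4/17
merge 4/17 + 9/34 → 1/2
merge 1/2 + 1/2 → 1
L = 1/17 + 3/34 + 5/34 + 4/17 + 1/2 + 1 = 69/34 ≈ 2.029 bits/symbol.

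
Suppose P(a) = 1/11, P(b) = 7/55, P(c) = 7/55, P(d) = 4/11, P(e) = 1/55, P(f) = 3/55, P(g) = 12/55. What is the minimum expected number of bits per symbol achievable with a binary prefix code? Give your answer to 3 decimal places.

Repeatedly combine the two least-probable nodes; the expected code length is the sum of the merged weights.
merge 1/55 + 3/55 → 4/55
merge 4/55 + 1/11 → 9/55
merge 7/55 + 7/55 → 14/55
merge 9/55 + 12/55 → 21/55
merge 14/55 + 4/11 → 34/55
merge 21/55 + 34/55 → 1
L = 4/55 + 9/55 + 14/55 + 21/55 + 34/55 + 1 = 137/55 ≈ 2.491 bits/symbol.

2.491 bits/symbol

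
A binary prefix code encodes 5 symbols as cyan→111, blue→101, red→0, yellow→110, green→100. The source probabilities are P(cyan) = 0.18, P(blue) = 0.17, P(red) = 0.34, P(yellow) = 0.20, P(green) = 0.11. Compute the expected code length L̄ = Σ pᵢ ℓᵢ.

L̄ = Σ pᵢ·ℓᵢ = 0.18·3 + 0.17·3 + 0.34·1 + 0.20·3 + 0.11·3 = 2.32 bits/symbol.

2.32 bits/symbol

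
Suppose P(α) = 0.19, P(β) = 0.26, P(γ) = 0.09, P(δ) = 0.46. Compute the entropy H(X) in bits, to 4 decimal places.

1.7885 bits

H = −Σ pᵢ log₂ pᵢ.
−0.19·log₂(0.19) = 0.4552
−0.26·log₂(0.26) = 0.5053
−0.09·log₂(0.09) = 0.3127
−0.46·log₂(0.46) = 0.5153
Sum ≈ 1.7885 → 1.7885 bits.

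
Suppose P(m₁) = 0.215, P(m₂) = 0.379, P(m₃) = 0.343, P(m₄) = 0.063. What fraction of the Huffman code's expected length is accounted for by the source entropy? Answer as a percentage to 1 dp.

Entropy H = −Σ p log₂ p ≈ 1.7881 bits.
Huffman merges: 63/1000+43/200→139/500; 139/500+343/1000→621/1000; 379/1000+621/1000→1. L = 1899/1000 ≈ 1.8990.
Efficiency = H/L = 1.7881/1.8990 = 94.2%.

94.2%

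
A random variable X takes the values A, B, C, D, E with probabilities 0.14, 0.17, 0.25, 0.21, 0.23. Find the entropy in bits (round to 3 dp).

H = −Σ pᵢ log₂ pᵢ.
−0.14·log₂(0.14) = 0.3971
−0.17·log₂(0.17) = 0.4346
−0.25·log₂(0.25) = 0.5000
−0.21·log₂(0.21) = 0.4728
−0.23·log₂(0.23) = 0.4877
Sum ≈ 2.2922 → 2.292 bits.

2.292 bits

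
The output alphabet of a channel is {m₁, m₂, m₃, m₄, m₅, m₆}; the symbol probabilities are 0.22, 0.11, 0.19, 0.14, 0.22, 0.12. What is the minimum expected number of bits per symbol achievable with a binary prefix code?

2.56 bits/symbol

Repeatedly combine the two least-probable nodes; the expected code length is the sum of the merged weights.
merge 11/100 + 3/25 → 23/100
merge 7/50 + 19/100 → 33/100
merge 11/50 + 11/50 → 11/25
merge 23/100 + 33/100 → 14/25
merge 11/25 + 14/25 → 1
L = 23/100 + 33/100 + 11/25 + 14/25 + 1 = 64/25 = 2.56 bits/symbol.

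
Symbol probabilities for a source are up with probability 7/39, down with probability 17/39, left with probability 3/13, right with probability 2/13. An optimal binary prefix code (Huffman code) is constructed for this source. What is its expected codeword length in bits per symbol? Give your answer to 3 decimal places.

1.897 bits/symbol

Repeatedly combine the two least-probable nodes; the expected code length is the sum of the merged weights.
merge 2/13 + 7/39 → 1/3
merge 3/13 + 1/3 → 22/39
merge 17/39 + 22/39 → 1
L = 1/3 + 22/39 + 1 = 74/39 ≈ 1.897 bits/symbol.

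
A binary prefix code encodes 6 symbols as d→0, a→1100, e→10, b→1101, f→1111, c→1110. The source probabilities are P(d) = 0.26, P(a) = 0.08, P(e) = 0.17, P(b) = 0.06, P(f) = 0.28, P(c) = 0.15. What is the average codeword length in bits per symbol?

2.88 bits/symbol

L̄ = Σ pᵢ·ℓᵢ = 0.26·1 + 0.08·4 + 0.17·2 + 0.06·4 + 0.28·4 + 0.15·4 = 2.88 bits/symbol.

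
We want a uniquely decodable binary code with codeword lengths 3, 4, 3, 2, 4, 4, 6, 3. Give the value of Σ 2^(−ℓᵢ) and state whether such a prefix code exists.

With common denominator 2^6 = 64: Σ 2^(−ℓᵢ) = 8/64 + 4/64 + 8/64 + 16/64 + 4/64 + 4/64 + 1/64 + 8/64 = 53/64 = 0.828125.
Kraft's inequality requires Σ ≤ 1; here Σ = 0.828125 ≤ 1, so such a prefix code exists.

0.828125; yes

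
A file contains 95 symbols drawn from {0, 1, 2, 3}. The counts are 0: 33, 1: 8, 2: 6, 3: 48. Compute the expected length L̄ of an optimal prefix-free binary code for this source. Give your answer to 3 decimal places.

Probabilities are the counts divided by 95.
Repeatedly combine the two least-probable nodes; the expected code length is the sum of the merged weights.
merge 6/95 + 8/95 → 14/95
merge 14/95 + 33/95 → 47/95
merge 47/95 + 48/95 → 1
L = 14/95 + 47/95 + 1 = 156/95 ≈ 1.642 bits/symbol.

1.642 bits/symbol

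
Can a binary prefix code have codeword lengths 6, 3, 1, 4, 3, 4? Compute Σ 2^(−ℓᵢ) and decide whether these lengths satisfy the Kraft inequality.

With common denominator 2^6 = 64: Σ 2^(−ℓᵢ) = 1/64 + 8/64 + 32/64 + 4/64 + 8/64 + 4/64 = 57/64 = 0.890625.
Kraft's inequality requires Σ ≤ 1; here Σ = 0.890625 ≤ 1, so such a prefix code exists.

0.890625; yes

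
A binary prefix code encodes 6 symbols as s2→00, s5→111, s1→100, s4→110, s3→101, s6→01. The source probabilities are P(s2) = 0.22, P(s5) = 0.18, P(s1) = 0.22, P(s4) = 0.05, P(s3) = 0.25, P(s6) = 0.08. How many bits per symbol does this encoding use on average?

L̄ = Σ pᵢ·ℓᵢ = 0.22·2 + 0.18·3 + 0.22·3 + 0.05·3 + 0.25·3 + 0.08·2 = 2.7 bits/symbol.

2.7 bits/symbol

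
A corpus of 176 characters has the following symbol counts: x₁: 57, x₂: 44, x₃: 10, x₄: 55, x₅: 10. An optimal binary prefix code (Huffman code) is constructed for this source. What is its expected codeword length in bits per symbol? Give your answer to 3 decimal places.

Probabilities are the counts divided by 176.
Repeatedly combine the two least-probable nodes; the expected code length is the sum of the merged weights.
merge 5/88 + 5/88 → 5/44
merge 5/44 + 1/4 → 4/11
merge 5/16 + 57/176 → 7/11
merge 4/11 + 7/11 → 1
L = 5/44 + 4/11 + 7/11 + 1 = 93/44 ≈ 2.114 bits/symbol.

2.114 bits/symbol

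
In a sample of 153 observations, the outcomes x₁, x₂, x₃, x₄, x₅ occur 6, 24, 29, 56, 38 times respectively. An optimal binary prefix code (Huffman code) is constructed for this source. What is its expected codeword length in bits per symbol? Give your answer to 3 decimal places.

2.196 bits/symbol

Probabilities are the counts divided by 153.
Repeatedly combine the two least-probable nodes; the expected code length is the sum of the merged weights.
merge 2/51 + 8/51 → 10/51
merge 29/153 + 10/51 → 59/153
merge 38/153 + 56/153 → 94/153
merge 59/153 + 94/153 → 1
L = 10/51 + 59/153 + 94/153 + 1 = 112/51 ≈ 2.196 bits/symbol.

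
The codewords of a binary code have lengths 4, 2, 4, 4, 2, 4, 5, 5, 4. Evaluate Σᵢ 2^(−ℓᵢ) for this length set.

0.875

With common denominator 2^5 = 32: Σ 2^(−ℓᵢ) = 2/32 + 8/32 + 2/32 + 2/32 + 8/32 + 2/32 + 1/32 + 1/32 + 2/32 = 28/32 = 0.875.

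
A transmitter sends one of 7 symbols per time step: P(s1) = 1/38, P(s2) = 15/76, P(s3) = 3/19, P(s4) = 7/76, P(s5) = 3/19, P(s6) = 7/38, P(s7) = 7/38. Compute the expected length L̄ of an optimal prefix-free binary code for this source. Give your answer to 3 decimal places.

Repeatedly combine the two least-probable nodes; the expected code length is the sum of the merged weights.
merge 1/38 + 7/76 → 9/76
merge 9/76 + 3/19 → 21/76
merge 3/19 + 7/38 → 13/38
merge 7/38 + 15/76 → 29/76
merge 21/76 + 13/38 → 47/76
merge 29/76 + 47/76 → 1
L = 9/76 + 21/76 + 13/38 + 29/76 + 47/76 + 1 = 52/19 ≈ 2.737 bits/symbol.

2.737 bits/symbol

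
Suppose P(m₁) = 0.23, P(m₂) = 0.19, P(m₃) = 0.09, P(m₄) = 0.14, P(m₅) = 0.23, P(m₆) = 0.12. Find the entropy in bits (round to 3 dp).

H = −Σ pᵢ log₂ pᵢ.
−0.23·log₂(0.23) = 0.4877
−0.19·log₂(0.19) = 0.4552
−0.09·log₂(0.09) = 0.3127
−0.14·log₂(0.14) = 0.3971
−0.23·log₂(0.23) = 0.4877
−0.12·log₂(0.12) = 0.3671
Sum ≈ 2.5074 → 2.507 bits.

2.507 bits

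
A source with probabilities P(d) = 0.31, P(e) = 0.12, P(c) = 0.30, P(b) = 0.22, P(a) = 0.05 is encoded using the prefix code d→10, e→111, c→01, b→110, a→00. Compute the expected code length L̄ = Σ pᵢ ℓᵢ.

2.34 bits/symbol

L̄ = Σ pᵢ·ℓᵢ = 0.31·2 + 0.12·3 + 0.30·2 + 0.22·3 + 0.05·2 = 2.34 bits/symbol.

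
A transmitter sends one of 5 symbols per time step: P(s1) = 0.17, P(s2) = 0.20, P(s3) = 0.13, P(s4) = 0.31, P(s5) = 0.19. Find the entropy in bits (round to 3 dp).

2.261 bits

H = −Σ pᵢ log₂ pᵢ.
−0.17·log₂(0.17) = 0.4346
−0.20·log₂(0.20) = 0.4644
−0.13·log₂(0.13) = 0.3826
−0.31·log₂(0.31) = 0.5238
−0.19·log₂(0.19) = 0.4552
Sum ≈ 2.2606 → 2.261 bits.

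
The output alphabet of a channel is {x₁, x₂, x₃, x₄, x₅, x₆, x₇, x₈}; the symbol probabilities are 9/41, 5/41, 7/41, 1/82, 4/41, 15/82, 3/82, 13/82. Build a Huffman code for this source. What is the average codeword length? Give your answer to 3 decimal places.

2.793 bits/symbol

Repeatedly combine the two least-probable nodes; the expected code length is the sum of the merged weights.
merge 1/82 + 3/82 → 2/41
merge 2/41 + 4/41 → 6/41
merge 5/41 + 6/41 → 11/41
merge 13/82 + 7/41 → 27/82
merge 15/82 + 9/41 → 33/82
merge 11/41 + 27/82 → 49/82
merge 33/82 + 49/82 → 1
L = 2/41 + 6/41 + 11/41 + 27/82 + 33/82 + 49/82 + 1 = 229/82 ≈ 2.793 bits/symbol.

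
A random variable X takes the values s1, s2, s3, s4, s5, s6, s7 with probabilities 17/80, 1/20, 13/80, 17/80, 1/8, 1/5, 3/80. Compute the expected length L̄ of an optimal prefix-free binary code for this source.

Repeatedly combine the two least-probable nodes; the expected code length is the sum of the merged weights.
merge 3/80 + 1/20 → 7/80
merge 7/80 + 1/8 → 17/80
merge 13/80 + 1/5 → 29/80
merge 17/80 + 17/80 → 17/40
merge 17/80 + 29/80 → 23/40
merge 17/40 + 23/40 → 1
L = 7/80 + 17/80 + 29/80 + 17/40 + 23/40 + 1 = 213/80 = 2.6625 bits/symbol.

2.6625 bits/symbol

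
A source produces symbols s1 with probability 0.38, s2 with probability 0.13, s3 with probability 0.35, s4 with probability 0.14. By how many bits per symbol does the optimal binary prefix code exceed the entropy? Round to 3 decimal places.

0.050 bits

Entropy H = −Σ p log₂ p ≈ 1.8403 bits.
Huffman merges: 13/100+7/50→27/100; 27/100+7/20→31/50; 19/50+31/50→1. L = 189/100 ≈ 1.8900.
L − H = 1.8900 − 1.8403 = 0.050 bits.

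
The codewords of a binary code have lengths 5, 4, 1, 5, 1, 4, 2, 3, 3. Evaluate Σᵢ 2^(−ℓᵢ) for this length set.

1.6875

With common denominator 2^5 = 32: Σ 2^(−ℓᵢ) = 1/32 + 2/32 + 16/32 + 1/32 + 16/32 + 2/32 + 8/32 + 4/32 + 4/32 = 54/32 = 1.6875.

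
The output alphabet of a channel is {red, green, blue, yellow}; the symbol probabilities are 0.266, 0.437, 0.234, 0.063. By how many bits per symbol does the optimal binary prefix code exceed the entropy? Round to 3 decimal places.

0.088 bits

Entropy H = −Σ p log₂ p ≈ 1.7717 bits.
Huffman merges: 63/1000+117/500→297/1000; 133/500+297/1000→563/1000; 437/1000+563/1000→1. L = 93/50 ≈ 1.8600.
L − H = 1.8600 − 1.7717 = 0.088 bits.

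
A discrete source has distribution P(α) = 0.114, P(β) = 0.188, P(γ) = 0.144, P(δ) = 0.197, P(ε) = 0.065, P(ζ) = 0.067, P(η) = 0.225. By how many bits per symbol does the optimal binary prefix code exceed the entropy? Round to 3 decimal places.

0.033 bits

Entropy H = −Σ p log₂ p ≈ 2.6766 bits.
Huffman merges: 13/200+67/1000→33/250; 57/500+33/250→123/500; 18/125+47/250→83/250; 197/1000+9/40→211/500; 123/500+83/250→289/500; 211/500+289/500→1. L = 271/100 ≈ 2.7100.
L − H = 2.7100 − 2.6766 = 0.033 bits.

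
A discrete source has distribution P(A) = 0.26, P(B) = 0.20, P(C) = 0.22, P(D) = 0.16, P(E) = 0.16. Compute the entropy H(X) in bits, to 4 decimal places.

2.2963 bits

H = −Σ pᵢ log₂ pᵢ.
−0.26·log₂(0.26) = 0.5053
−0.20·log₂(0.20) = 0.4644
−0.22·log₂(0.22) = 0.4806
−0.16·log₂(0.16) = 0.4230
−0.16·log₂(0.16) = 0.4230
Sum ≈ 2.2963 → 2.2963 bits.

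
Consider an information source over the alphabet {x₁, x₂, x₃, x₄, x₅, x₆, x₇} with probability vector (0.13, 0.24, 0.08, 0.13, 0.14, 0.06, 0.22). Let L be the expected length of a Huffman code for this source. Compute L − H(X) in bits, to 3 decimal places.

0.008 bits

Entropy H = −Σ p log₂ p ≈ 2.6721 bits.
Huffman merges: 3/50+2/25→7/50; 13/100+13/100→13/50; 7/50+7/50→7/25; 11/50+6/25→23/50; 13/50+7/25→27/50; 23/50+27/50→1. L = 67/25 ≈ 2.6800.
L − H = 2.6800 − 2.6721 = 0.008 bits.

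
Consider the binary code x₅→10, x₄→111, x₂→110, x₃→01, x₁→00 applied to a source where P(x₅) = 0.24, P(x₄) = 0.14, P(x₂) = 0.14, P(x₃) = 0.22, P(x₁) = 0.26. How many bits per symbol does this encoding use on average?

L̄ = Σ pᵢ·ℓᵢ = 0.24·2 + 0.14·3 + 0.14·3 + 0.22·2 + 0.26·2 = 2.28 bits/symbol.

2.28 bits/symbol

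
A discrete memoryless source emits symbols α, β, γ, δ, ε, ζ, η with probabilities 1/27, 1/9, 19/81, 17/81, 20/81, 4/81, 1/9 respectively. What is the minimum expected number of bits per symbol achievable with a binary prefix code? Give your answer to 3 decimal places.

Repeatedly combine the two least-probable nodes; the expected code length is the sum of the merged weights.
merge 1/27 + 4/81 → 7/81
merge 7/81 + 1/9 → 16/81
merge 1/9 + 16/81 → 25/81
merge 17/81 + 19/81 → 4/9
merge 20/81 + 25/81 → 5/9
merge 4/9 + 5/9 → 1
L = 7/81 + 16/81 + 25/81 + 4/9 + 5/9 + 1 = 70/27 ≈ 2.593 bits/symbol.

2.593 bits/symbol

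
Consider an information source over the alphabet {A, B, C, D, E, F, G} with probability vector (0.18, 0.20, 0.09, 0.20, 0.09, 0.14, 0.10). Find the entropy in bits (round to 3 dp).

2.729 bits

H = −Σ pᵢ log₂ pᵢ.
−0.18·log₂(0.18) = 0.4453
−0.20·log₂(0.20) = 0.4644
−0.09·log₂(0.09) = 0.3127
−0.20·log₂(0.20) = 0.4644
−0.09·log₂(0.09) = 0.3127
−0.14·log₂(0.14) = 0.3971
−0.10·log₂(0.10) = 0.3322
Sum ≈ 2.7287 → 2.729 bits.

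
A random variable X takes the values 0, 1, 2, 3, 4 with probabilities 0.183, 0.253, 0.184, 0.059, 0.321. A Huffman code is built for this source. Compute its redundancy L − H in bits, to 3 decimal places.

Entropy H = −Σ p log₂ p ≈ 2.1665 bits.
Huffman merges: 59/1000+183/1000→121/500; 23/125+121/500→213/500; 253/1000+321/1000→287/500; 213/500+287/500→1. L = 1121/500 ≈ 2.2420.
L − H = 2.2420 − 2.1665 = 0.075 bits.

0.075 bits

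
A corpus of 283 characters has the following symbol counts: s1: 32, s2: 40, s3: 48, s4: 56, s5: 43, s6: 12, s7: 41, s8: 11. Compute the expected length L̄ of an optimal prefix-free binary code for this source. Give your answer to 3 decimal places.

2.883 bits/symbol

Probabilities are the counts divided by 283.
Repeatedly combine the two least-probable nodes; the expected code length is the sum of the merged weights.
merge 11/283 + 12/283 → 23/283
merge 23/283 + 32/283 → 55/283
merge 40/283 + 41/283 → 81/283
merge 43/283 + 48/283 → 91/283
merge 55/283 + 56/283 → 111/283
merge 81/283 + 91/283 → 172/283
merge 111/283 + 172/283 → 1
L = 23/283 + 55/283 + 81/283 + 91/283 + 111/283 + 172/283 + 1 = 816/283 ≈ 2.883 bits/symbol.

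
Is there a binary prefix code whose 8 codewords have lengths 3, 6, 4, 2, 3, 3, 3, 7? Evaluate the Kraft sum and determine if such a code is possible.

0.8359375; yes

With common denominator 2^7 = 128: Σ 2^(−ℓᵢ) = 16/128 + 2/128 + 8/128 + 32/128 + 16/128 + 16/128 + 16/128 + 1/128 = 107/128 = 0.8359375.
Kraft's inequality requires Σ ≤ 1; here Σ = 0.8359375 ≤ 1, so such a prefix code exists.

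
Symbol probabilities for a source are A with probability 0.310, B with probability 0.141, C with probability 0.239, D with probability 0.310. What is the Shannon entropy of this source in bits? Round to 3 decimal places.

H = −Σ pᵢ log₂ pᵢ.
−0.310·log₂(0.310) = 0.5238
−0.141·log₂(0.141) = 0.3985
−0.239·log₂(0.239) = 0.4935
−0.310·log₂(0.310) = 0.5238
Sum ≈ 1.9396 → 1.940 bits.

1.940 bits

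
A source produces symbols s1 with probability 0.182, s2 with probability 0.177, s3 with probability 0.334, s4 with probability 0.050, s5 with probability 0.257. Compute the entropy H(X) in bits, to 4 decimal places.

2.1378 bits

H = −Σ pᵢ log₂ pᵢ.
−0.182·log₂(0.182) = 0.4474
−0.177·log₂(0.177) = 0.4422
−0.334·log₂(0.334) = 0.5284
−0.050·log₂(0.050) = 0.2161
−0.257·log₂(0.257) = 0.5038
Sum ≈ 2.1378 → 2.1378 bits.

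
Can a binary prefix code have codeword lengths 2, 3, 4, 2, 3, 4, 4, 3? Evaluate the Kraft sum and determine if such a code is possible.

1.0625; no

With common denominator 2^4 = 16: Σ 2^(−ℓᵢ) = 4/16 + 2/16 + 1/16 + 4/16 + 2/16 + 1/16 + 1/16 + 2/16 = 17/16 = 1.0625.
Kraft's inequality requires Σ ≤ 1; here Σ = 1.0625 > 1, so no such prefix code exists.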